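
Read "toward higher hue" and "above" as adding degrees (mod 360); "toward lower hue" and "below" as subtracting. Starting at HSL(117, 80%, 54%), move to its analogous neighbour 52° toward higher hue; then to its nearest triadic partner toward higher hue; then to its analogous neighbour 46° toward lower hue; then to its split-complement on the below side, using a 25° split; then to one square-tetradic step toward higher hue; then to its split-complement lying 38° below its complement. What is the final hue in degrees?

270°

117 + 52 = 169°   (analog 52° ↑)
169 + 120 = 289°   (triadic ↑)
289 − 46 = 243°   (analog 46° ↓)
243 + 155 = 398 → 398 − 360 = 38°   (split-comp 25° ↓)
38 + 90 = 128°   (square ↑)
128 + 142 = 270°   (split-comp 38° ↓)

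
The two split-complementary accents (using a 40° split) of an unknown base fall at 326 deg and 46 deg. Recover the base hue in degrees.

186°

The accents sit 40° either side of the complement, so the complement is their short-arc midpoint on the wheel.
Short-arc midpoint of 326° and 46°: 6°.
Base is 180° from the complement: 6 − 180 = -174 → -174 + 360 = 186°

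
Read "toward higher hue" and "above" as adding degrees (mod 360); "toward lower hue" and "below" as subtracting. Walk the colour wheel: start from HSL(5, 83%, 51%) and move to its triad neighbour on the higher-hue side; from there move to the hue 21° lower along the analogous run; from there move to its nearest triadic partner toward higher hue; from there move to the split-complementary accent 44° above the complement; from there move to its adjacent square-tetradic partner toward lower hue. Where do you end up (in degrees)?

358°

+120° (triadic ↑): 5 + 120 = 125°
−21° (analog 21° ↓): 125 − 21 = 104°
+120° (triadic ↑): 104 + 120 = 224°
+224° (split-comp 44° ↑): 224 + 224 = 448 → 448 − 360 = 88°
−90° (square ↓): 88 − 90 = -2 → -2 + 360 = 358°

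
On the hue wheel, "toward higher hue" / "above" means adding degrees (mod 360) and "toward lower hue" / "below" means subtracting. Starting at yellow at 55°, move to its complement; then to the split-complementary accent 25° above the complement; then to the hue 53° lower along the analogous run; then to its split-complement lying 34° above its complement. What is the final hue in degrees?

55 + 180 = 235°   (complement)
235 + 205 = 440 → 440 − 360 = 80°   (split-comp 25° ↑)
80 − 53 = 27°   (analog 53° ↓)
27 + 214 = 241°   (split-comp 34° ↑)

241°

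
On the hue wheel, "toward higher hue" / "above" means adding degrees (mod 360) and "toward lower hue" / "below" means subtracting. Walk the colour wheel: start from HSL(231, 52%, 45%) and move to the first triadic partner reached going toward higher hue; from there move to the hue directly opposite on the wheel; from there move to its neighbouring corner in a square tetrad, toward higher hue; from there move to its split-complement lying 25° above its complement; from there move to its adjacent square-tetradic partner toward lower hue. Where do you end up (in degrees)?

16°

triadic ↑ +120°: 231 + 120 = 351°
complement +180°: 351 + 180 = 531 → 531 − 360 = 171°
square ↑ +90°: 171 + 90 = 261°
split-comp 25° ↑ +205°: 261 + 205 = 466 → 466 − 360 = 106°
square ↓ −90°: 106 − 90 = 16°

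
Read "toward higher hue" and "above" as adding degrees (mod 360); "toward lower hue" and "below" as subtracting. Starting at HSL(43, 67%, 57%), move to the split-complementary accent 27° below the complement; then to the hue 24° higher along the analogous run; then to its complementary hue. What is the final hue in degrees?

split-comp 27° ↓ +153°: 43 + 153 = 196°
analog 24° ↑ +24°: 196 + 24 = 220°
complement +180°: 220 + 180 = 400 → 400 − 360 = 40°

40°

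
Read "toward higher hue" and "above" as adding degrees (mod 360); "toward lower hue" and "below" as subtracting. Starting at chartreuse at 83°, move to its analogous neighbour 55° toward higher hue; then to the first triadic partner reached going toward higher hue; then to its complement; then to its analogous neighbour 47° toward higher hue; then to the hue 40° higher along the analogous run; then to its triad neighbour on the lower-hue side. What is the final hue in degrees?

45°

analog 55° ↑ +55°: 83 + 55 = 138°
triadic ↑ +120°: 138 + 120 = 258°
complement +180°: 258 + 180 = 438 → 438 − 360 = 78°
analog 47° ↑ +47°: 78 + 47 = 125°
analog 40° ↑ +40°: 125 + 40 = 165°
triadic ↓ −120°: 165 − 120 = 45°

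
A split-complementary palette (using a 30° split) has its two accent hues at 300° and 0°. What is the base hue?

The accents sit 30° either side of the complement, so the complement is their short-arc midpoint on the wheel.
Short-arc midpoint of 300° and 0°: 330°.
Base is 180° from the complement: 330 − 180 = 150°

150°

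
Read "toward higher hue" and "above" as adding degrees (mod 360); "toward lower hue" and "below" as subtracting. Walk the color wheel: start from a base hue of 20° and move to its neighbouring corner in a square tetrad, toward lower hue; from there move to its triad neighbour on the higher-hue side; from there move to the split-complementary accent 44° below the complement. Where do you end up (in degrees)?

square ↓ −90°: 20 − 90 = -70 → -70 + 360 = 290°
triadic ↑ +120°: 290 + 120 = 410 → 410 − 360 = 50°
split-comp 44° ↓ +136°: 50 + 136 = 186°

186°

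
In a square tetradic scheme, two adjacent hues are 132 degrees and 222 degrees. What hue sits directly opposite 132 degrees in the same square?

A square tetradic scheme places four hues 90° apart; opposite corners are 180° apart.
132 + 180 = 312°

312°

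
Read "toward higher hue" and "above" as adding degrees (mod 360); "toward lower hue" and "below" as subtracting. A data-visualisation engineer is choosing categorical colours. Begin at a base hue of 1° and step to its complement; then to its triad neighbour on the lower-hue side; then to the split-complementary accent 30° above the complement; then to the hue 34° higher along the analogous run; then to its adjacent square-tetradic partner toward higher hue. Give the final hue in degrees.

complement +180°: 1 + 180 = 181°
triadic ↓ −120°: 181 − 120 = 61°
split-comp 30° ↑ +210°: 61 + 210 = 271°
analog 34° ↑ +34°: 271 + 34 = 305°
square ↑ +90°: 305 + 90 = 395 → 395 − 360 = 35°

35°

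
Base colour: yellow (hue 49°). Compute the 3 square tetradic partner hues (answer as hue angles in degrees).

139°, 229° and 319°

A square tetradic scheme places four hues every 90°.
49 + 90 = 139°
49 + 180 = 229°
49 + 270 = 319°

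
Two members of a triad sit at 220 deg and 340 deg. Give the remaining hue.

100°

A triad spaces three hues 120° apart.
The full set is {100°, 220°, 340°}.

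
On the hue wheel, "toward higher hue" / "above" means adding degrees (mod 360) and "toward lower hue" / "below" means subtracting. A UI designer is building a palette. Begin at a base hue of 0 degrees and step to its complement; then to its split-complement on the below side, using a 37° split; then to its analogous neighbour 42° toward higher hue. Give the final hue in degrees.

5°

0 + 180 = 180°   (complement)
180 + 143 = 323°   (split-comp 37° ↓)
323 + 42 = 365 → 365 − 360 = 5°   (analog 42° ↑)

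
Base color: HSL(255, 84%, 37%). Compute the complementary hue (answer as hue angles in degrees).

The complement sits 180° across the wheel.
255 + 180 = 435 → 435 − 360 = 75°

75°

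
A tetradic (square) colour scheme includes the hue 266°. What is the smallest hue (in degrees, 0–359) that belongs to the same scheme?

A square tetradic scheme places four hues every 90°.
The full set through 266° is {86°, 176°, 266°, 356°}.

86°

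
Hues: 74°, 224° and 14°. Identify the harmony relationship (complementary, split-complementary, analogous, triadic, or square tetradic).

Sort the hues: 14°, 74°, 224°.
Successive gaps around the wheel: 60°, 150°, 150°.
Two 150° gaps and one 60° gap — a base hue opposite a pair of accents 30° either side of its complement — is the split-complementary pattern.

split-complementary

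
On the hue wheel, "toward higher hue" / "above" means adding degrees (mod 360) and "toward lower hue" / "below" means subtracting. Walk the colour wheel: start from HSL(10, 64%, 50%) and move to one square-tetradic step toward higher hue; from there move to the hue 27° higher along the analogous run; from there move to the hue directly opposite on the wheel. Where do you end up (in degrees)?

square ↑ +90°: 10 + 90 = 100°
analog 27° ↑ +27°: 100 + 27 = 127°
complement +180°: 127 + 180 = 307°

307°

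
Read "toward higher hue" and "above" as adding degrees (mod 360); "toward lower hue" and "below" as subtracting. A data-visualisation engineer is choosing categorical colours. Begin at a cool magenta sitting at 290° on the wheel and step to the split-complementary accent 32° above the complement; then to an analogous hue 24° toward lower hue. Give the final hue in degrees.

+212° (split-comp 32° ↑): 290 + 212 = 502 → 502 − 360 = 142°
−24° (analog 24° ↓): 142 − 24 = 118°

118°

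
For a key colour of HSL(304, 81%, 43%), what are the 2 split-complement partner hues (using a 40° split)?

84° and 164°

Complement of 304 deg: 304 + 180 = 484 → 484 − 360 = 124°
124 − 40 = 84°
124 + 40 = 164°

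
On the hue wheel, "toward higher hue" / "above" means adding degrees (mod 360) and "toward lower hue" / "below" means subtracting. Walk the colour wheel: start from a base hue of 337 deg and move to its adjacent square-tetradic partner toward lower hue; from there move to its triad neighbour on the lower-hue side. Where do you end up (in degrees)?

337 − 90 = 247°   (square ↓)
247 − 120 = 127°   (triadic ↓)

127°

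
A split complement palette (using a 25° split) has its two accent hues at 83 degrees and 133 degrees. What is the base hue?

The accents sit 25° either side of the complement, so the complement is their short-arc midpoint on the wheel.
Short-arc midpoint of 83° and 133°: 108°.
Base is 180° from the complement: 108 − 180 = -72 → -72 + 360 = 288°

288°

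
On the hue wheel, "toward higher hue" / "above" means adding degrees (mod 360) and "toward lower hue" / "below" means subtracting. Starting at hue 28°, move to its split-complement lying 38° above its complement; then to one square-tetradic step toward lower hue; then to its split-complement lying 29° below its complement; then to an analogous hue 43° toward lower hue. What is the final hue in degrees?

264°

+218° (split-comp 38° ↑): 28 + 218 = 246°
−90° (square ↓): 246 − 90 = 156°
+151° (split-comp 29° ↓): 156 + 151 = 307°
−43° (analog 43° ↓): 307 − 43 = 264°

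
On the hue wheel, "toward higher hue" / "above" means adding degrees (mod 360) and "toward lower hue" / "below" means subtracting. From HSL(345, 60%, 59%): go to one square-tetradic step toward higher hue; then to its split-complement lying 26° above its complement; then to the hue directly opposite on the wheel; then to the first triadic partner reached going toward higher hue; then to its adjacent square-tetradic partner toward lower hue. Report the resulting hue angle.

131°

+90° (square ↑): 345 + 90 = 435 → 435 − 360 = 75°
+206° (split-comp 26° ↑): 75 + 206 = 281°
+180° (complement): 281 + 180 = 461 → 461 − 360 = 101°
+120° (triadic ↑): 101 + 120 = 221°
−90° (square ↓): 221 − 90 = 131°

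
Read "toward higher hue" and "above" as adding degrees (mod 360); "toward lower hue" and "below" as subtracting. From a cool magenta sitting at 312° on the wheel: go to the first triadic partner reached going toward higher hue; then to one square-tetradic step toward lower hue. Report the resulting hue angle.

342°

312 + 120 = 432 → 432 − 360 = 72°   (triadic ↑)
72 − 90 = -18 → -18 + 360 = 342°   (square ↓)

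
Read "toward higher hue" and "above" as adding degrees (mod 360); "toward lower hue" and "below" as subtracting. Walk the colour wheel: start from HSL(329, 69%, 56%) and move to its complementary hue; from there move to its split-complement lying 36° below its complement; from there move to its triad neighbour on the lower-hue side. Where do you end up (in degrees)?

+180° (complement): 329 + 180 = 509 → 509 − 360 = 149°
+144° (split-comp 36° ↓): 149 + 144 = 293°
−120° (triadic ↓): 293 − 120 = 173°

173°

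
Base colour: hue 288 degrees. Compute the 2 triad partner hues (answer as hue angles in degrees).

A triad places three hues 120° apart.
288 + 120 = 408 → 408 − 360 = 48°
288 + 240 = 528 → 528 − 360 = 168°

48° and 168°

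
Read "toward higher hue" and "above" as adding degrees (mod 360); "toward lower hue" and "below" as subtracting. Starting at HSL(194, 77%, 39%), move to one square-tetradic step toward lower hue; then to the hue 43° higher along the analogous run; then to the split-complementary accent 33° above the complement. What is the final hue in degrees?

194 − 90 = 104°   (square ↓)
104 + 43 = 147°   (analog 43° ↑)
147 + 213 = 360 → 360 − 360 = 0°   (split-comp 33° ↑)

0°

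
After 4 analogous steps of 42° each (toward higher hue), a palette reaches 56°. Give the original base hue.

4 steps of 42° (toward higher hue) give a net shift of +168°.
Start = end − shift: 56 − 168 = -112 → -112 + 360 = 248°

248°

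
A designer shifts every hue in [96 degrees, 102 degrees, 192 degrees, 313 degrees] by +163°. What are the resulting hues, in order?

259°, 265°, 355°, 116°

96 + 163 = 259°
102 + 163 = 265°
192 + 163 = 355°
313 + 163 = 476 → 476 − 360 = 116°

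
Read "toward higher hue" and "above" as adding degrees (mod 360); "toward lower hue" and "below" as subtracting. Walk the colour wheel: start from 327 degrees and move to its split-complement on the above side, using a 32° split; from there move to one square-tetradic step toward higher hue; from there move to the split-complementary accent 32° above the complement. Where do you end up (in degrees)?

121°

+212° (split-comp 32° ↑): 327 + 212 = 539 → 539 − 360 = 179°
+90° (square ↑): 179 + 90 = 269°
+212° (split-comp 32° ↑): 269 + 212 = 481 → 481 − 360 = 121°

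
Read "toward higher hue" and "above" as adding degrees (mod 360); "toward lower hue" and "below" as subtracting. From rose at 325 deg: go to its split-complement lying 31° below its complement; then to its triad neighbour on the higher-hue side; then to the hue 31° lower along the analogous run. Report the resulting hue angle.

203°

split-comp 31° ↓ +149°: 325 + 149 = 474 → 474 − 360 = 114°
triadic ↑ +120°: 114 + 120 = 234°
analog 31° ↓ −31°: 234 − 31 = 203°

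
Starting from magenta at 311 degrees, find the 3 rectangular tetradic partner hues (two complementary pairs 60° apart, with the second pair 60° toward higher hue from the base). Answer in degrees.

11°, 131° and 191°

A rectangular tetradic uses two complementary pairs 60° apart: offsets 0°, 60°, 180°, 240°.
311 + 60 = 371 → 371 − 360 = 11°
311 + 180 = 491 → 491 − 360 = 131°
311 + 240 = 551 → 551 − 360 = 191°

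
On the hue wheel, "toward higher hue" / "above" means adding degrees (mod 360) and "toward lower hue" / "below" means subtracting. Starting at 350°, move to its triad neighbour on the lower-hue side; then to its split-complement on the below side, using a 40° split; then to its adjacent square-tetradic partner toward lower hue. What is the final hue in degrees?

280°

−120° (triadic ↓): 350 − 120 = 230°
+140° (split-comp 40° ↓): 230 + 140 = 370 → 370 − 360 = 10°
−90° (square ↓): 10 − 90 = -80 → -80 + 360 = 280°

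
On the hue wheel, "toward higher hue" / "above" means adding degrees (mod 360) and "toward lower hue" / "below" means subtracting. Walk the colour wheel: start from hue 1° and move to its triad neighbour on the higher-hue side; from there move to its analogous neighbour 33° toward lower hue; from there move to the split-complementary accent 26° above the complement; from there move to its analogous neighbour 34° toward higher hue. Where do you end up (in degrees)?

triadic ↑ +120°: 1 + 120 = 121°
analog 33° ↓ −33°: 121 − 33 = 88°
split-comp 26° ↑ +206°: 88 + 206 = 294°
analog 34° ↑ +34°: 294 + 34 = 328°

328°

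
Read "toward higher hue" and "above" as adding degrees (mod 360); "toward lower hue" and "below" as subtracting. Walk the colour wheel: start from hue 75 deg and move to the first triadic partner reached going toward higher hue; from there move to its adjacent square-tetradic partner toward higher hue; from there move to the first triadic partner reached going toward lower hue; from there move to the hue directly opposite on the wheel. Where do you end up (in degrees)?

+120° (triadic ↑): 75 + 120 = 195°
+90° (square ↑): 195 + 90 = 285°
−120° (triadic ↓): 285 − 120 = 165°
+180° (complement): 165 + 180 = 345°

345°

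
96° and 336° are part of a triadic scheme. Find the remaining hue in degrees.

A triad places three hues 120° apart.
The full set through 96° is {96°, 216°, 336°}.
Given {96°, 336°}, the missing hue is 216°.

216°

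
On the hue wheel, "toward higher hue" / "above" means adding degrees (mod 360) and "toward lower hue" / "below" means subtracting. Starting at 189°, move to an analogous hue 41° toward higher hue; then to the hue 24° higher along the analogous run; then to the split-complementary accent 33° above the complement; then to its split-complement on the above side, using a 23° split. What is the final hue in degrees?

+41° (analog 41° ↑): 189 + 41 = 230°
+24° (analog 24° ↑): 230 + 24 = 254°
+213° (split-comp 33° ↑): 254 + 213 = 467 → 467 − 360 = 107°
+203° (split-comp 23° ↑): 107 + 203 = 310°

310°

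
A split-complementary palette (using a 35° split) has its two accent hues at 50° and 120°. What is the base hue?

265°

The accents sit 35° either side of the complement, so the complement is their short-arc midpoint on the wheel.
Short-arc midpoint of 50° and 120°: 85°.
Base is 180° from the complement: 85 − 180 = -95 → -95 + 360 = 265°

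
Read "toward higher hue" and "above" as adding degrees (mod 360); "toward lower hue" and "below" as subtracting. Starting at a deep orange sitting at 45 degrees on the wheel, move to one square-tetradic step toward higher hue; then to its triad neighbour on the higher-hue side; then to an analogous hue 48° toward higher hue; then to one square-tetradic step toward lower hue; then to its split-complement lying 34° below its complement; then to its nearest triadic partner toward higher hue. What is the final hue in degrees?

45 + 90 = 135°   (square ↑)
135 + 120 = 255°   (triadic ↑)
255 + 48 = 303°   (analog 48° ↑)
303 − 90 = 213°   (square ↓)
213 + 146 = 359°   (split-comp 34° ↓)
359 + 120 = 479 → 479 − 360 = 119°   (triadic ↑)

119°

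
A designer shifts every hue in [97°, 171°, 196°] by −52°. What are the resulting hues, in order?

97 − 52 = 45°
171 − 52 = 119°
196 − 52 = 144°

45°, 119°, 144°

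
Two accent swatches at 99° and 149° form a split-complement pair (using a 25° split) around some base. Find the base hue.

The accents sit 25° either side of the complement, so the complement is their short-arc midpoint on the wheel.
Short-arc midpoint of 99° and 149°: 124°.
Base is 180° from the complement: 124 − 180 = -56 → -56 + 360 = 304°

304°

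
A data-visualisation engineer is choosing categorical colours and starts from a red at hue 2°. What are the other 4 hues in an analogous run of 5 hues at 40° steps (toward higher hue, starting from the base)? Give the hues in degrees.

42°, 82°, 122°, and 162°

Analogous hues sit every 40° along the wheel.
2 + 40 = 42°
2 + 80 = 82°
2 + 120 = 122°
2 + 160 = 162°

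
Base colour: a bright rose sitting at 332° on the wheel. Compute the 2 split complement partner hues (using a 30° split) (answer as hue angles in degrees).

Split-complementary hues sit 30° either side of the complement.
Complement of 332°: 332 + 180 = 512 → 512 − 360 = 152°
152 − 30 = 122°
152 + 30 = 182°

122° and 182°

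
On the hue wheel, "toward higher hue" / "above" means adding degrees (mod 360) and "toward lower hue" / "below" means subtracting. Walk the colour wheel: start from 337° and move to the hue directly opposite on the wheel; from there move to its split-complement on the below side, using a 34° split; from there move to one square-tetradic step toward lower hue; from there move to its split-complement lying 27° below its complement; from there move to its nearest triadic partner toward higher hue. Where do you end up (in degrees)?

126°

+180° (complement): 337 + 180 = 517 → 517 − 360 = 157°
+146° (split-comp 34° ↓): 157 + 146 = 303°
−90° (square ↓): 303 − 90 = 213°
+153° (split-comp 27° ↓): 213 + 153 = 366 → 366 − 360 = 6°
+120° (triadic ↑): 6 + 120 = 126°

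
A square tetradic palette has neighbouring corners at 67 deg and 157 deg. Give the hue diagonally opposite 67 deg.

A square tetradic scheme places four hues 90° apart; opposite corners are 180° apart.
67 + 180 = 247°

247°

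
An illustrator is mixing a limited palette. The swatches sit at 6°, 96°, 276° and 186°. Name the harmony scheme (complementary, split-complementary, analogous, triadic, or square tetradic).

Sort the hues: 6°, 96°, 186°, 276°.
Successive gaps around the wheel: 90°, 90°, 90°, 90°.
Four hues every 90° form a square tetradic scheme.

square tetradic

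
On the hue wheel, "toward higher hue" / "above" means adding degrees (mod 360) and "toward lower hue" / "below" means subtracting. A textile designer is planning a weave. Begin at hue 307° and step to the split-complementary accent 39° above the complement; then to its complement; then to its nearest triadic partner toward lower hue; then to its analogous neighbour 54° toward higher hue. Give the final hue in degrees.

307 + 219 = 526 → 526 − 360 = 166°   (split-comp 39° ↑)
166 + 180 = 346°   (complement)
346 − 120 = 226°   (triadic ↓)
226 + 54 = 280°   (analog 54° ↑)

280°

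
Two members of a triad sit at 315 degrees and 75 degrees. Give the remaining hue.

195°

A triad spaces three hues 120° apart.
The full set is {75°, 195°, 315°}.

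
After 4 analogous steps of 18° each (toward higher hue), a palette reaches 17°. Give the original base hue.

305°

4 steps of 18° (toward higher hue) give a net shift of +72°.
Start = end − shift: 17 − 72 = -55 → -55 + 360 = 305°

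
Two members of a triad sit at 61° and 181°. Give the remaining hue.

A triad spaces three hues 120° apart.
The full set is {61°, 181°, 301°}.

301°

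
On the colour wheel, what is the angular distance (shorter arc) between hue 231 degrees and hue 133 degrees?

|231 − 133| = 98.
98 ≤ 180, so the shorter arc is 98°.

98°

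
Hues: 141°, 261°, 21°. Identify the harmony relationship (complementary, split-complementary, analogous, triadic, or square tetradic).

triadic

Sort the hues: 21°, 141°, 261°.
Successive gaps around the wheel: 120°, 120°, 120°.
Three hues equally spaced 120° apart form a triad.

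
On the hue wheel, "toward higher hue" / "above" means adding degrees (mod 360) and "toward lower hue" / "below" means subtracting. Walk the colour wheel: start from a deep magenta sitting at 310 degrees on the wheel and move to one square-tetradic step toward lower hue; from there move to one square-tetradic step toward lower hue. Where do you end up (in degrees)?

130°

−90° (square ↓): 310 − 90 = 220°
−90° (square ↓): 220 − 90 = 130°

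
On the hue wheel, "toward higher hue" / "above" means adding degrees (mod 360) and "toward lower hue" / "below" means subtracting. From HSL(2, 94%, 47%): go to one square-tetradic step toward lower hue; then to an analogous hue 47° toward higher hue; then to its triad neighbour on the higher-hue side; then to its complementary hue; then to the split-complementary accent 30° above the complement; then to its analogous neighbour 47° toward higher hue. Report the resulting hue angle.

156°

square ↓ −90°: 2 − 90 = -88 → -88 + 360 = 272°
analog 47° ↑ +47°: 272 + 47 = 319°
triadic ↑ +120°: 319 + 120 = 439 → 439 − 360 = 79°
complement +180°: 79 + 180 = 259°
split-comp 30° ↑ +210°: 259 + 210 = 469 → 469 − 360 = 109°
analog 47° ↑ +47°: 109 + 47 = 156°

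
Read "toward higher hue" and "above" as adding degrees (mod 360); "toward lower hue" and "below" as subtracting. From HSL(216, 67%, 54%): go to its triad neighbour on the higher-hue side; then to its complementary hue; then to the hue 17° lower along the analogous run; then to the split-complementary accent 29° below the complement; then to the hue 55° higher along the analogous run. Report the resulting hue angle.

+120° (triadic ↑): 216 + 120 = 336°
+180° (complement): 336 + 180 = 516 → 516 − 360 = 156°
−17° (analog 17° ↓): 156 − 17 = 139°
+151° (split-comp 29° ↓): 139 + 151 = 290°
+55° (analog 55° ↑): 290 + 55 = 345°

345°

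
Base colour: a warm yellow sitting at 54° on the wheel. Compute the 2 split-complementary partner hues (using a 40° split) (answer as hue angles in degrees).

194° and 274°

Split-complementary hues sit 40° either side of the complement.
Complement of 54°: 54 + 180 = 234°
234 − 40 = 194°
234 + 40 = 274°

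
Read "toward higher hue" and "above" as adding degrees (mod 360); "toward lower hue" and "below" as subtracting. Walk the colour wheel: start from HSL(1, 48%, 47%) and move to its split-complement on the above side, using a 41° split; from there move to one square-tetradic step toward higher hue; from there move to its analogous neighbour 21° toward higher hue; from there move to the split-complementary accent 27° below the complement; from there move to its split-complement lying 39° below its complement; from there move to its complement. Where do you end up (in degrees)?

87°

1 + 221 = 222°   (split-comp 41° ↑)
222 + 90 = 312°   (square ↑)
312 + 21 = 333°   (analog 21° ↑)
333 + 153 = 486 → 486 − 360 = 126°   (split-comp 27° ↓)
126 + 141 = 267°   (split-comp 39° ↓)
267 + 180 = 447 → 447 − 360 = 87°   (complement)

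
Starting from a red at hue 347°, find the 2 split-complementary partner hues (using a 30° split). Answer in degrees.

137° and 197°

Split-complementary hues sit 30° either side of the complement.
Complement of 347°: 347 + 180 = 527 → 527 − 360 = 167°
167 − 30 = 137°
167 + 30 = 197°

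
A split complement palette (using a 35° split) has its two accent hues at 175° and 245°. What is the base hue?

30°

The accents sit 35° either side of the complement, so the complement is their short-arc midpoint on the wheel.
Short-arc midpoint of 175° and 245°: 210°.
Base is 180° from the complement: 210 − 180 = 30°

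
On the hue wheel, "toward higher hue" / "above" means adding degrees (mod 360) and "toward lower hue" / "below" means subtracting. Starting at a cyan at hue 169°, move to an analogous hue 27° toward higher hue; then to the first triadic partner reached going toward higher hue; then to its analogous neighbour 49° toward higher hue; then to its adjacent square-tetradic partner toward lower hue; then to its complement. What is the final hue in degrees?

169 + 27 = 196°   (analog 27° ↑)
196 + 120 = 316°   (triadic ↑)
316 + 49 = 365 → 365 − 360 = 5°   (analog 49° ↑)
5 − 90 = -85 → -85 + 360 = 275°   (square ↓)
275 + 180 = 455 → 455 − 360 = 95°   (complement)

95°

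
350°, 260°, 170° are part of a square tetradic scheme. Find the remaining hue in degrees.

80°

A square tetradic scheme places four hues every 90°.
The full set through 170° is {80°, 170°, 260°, 350°}.
Given {170°, 260°, 350°}, the missing hue is 80°.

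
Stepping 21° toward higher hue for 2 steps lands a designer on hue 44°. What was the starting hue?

2°

2 steps of 21° (toward higher hue) give a net shift of +42°.
Start = end − shift: 44 − 42 = 2°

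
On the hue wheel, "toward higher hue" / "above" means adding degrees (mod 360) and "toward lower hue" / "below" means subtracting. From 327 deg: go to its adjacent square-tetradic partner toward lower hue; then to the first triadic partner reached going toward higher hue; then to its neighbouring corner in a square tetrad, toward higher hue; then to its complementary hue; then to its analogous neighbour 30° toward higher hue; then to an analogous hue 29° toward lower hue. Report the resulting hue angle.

268°

327 − 90 = 237°   (square ↓)
237 + 120 = 357°   (triadic ↑)
357 + 90 = 447 → 447 − 360 = 87°   (square ↑)
87 + 180 = 267°   (complement)
267 + 30 = 297°   (analog 30° ↑)
297 − 29 = 268°   (analog 29° ↓)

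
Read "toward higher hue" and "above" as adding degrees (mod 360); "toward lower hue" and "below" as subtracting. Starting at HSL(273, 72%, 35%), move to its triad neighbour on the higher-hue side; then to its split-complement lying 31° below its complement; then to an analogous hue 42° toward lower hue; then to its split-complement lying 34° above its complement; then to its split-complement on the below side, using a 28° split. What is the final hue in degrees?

+120° (triadic ↑): 273 + 120 = 393 → 393 − 360 = 33°
+149° (split-comp 31° ↓): 33 + 149 = 182°
−42° (analog 42° ↓): 182 − 42 = 140°
+214° (split-comp 34° ↑): 140 + 214 = 354°
+152° (split-comp 28° ↓): 354 + 152 = 506 → 506 − 360 = 146°

146°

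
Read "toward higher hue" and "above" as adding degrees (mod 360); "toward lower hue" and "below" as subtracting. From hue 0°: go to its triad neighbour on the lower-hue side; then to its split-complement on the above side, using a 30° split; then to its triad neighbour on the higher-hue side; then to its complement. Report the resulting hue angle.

30°

triadic ↓ −120°: 0 − 120 = -120 → -120 + 360 = 240°
split-comp 30° ↑ +210°: 240 + 210 = 450 → 450 − 360 = 90°
triadic ↑ +120°: 90 + 120 = 210°
complement +180°: 210 + 180 = 390 → 390 − 360 = 30°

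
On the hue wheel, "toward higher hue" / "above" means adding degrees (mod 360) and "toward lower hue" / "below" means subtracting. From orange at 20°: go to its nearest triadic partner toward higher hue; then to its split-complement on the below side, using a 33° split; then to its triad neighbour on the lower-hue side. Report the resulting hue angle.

167°

+120° (triadic ↑): 20 + 120 = 140°
+147° (split-comp 33° ↓): 140 + 147 = 287°
−120° (triadic ↓): 287 − 120 = 167°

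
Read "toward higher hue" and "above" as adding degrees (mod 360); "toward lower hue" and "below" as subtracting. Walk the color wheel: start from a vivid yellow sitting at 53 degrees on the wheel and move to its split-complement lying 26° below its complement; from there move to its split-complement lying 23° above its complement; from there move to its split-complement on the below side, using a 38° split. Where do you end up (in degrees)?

split-comp 26° ↓ +154°: 53 + 154 = 207°
split-comp 23° ↑ +203°: 207 + 203 = 410 → 410 − 360 = 50°
split-comp 38° ↓ +142°: 50 + 142 = 192°

192°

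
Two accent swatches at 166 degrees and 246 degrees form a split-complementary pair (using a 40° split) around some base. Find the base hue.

The accents sit 40° either side of the complement, so the complement is their short-arc midpoint on the wheel.
Short-arc midpoint of 166° and 246°: 206°.
Base is 180° from the complement: 206 − 180 = 26°

26°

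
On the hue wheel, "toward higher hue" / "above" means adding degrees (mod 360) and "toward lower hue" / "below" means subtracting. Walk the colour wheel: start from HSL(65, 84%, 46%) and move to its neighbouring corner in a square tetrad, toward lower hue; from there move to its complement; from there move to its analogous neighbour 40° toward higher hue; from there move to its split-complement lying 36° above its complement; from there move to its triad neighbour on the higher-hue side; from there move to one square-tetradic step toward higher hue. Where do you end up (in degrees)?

square ↓ −90°: 65 − 90 = -25 → -25 + 360 = 335°
complement +180°: 335 + 180 = 515 → 515 − 360 = 155°
analog 40° ↑ +40°: 155 + 40 = 195°
split-comp 36° ↑ +216°: 195 + 216 = 411 → 411 − 360 = 51°
triadic ↑ +120°: 51 + 120 = 171°
square ↑ +90°: 171 + 90 = 261°

261°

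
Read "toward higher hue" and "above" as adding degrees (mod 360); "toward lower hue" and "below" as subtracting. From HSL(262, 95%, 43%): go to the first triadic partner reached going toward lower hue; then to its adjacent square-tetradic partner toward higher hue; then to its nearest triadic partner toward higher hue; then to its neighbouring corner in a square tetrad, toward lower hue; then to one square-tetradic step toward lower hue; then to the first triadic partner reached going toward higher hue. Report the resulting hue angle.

292°

triadic ↓ −120°: 262 − 120 = 142°
square ↑ +90°: 142 + 90 = 232°
triadic ↑ +120°: 232 + 120 = 352°
square ↓ −90°: 352 − 90 = 262°
square ↓ −90°: 262 − 90 = 172°
triadic ↑ +120°: 172 + 120 = 292°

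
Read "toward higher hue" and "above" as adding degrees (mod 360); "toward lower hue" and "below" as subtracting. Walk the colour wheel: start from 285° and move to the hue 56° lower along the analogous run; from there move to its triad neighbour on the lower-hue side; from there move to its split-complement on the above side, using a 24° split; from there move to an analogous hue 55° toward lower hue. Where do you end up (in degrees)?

−56° (analog 56° ↓): 285 − 56 = 229°
−120° (triadic ↓): 229 − 120 = 109°
+204° (split-comp 24° ↑): 109 + 204 = 313°
−55° (analog 55° ↓): 313 − 55 = 258°

258°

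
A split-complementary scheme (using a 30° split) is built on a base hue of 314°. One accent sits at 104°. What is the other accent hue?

Split-complementary hues sit 30° either side of the complement.
Complement of the base 314°: 314 + 180 = 494 → 494 − 360 = 134°
The given accent 104° is 30° one side of 134°; the other accent sits 30° the other side: 134 + 30 = 164°

164°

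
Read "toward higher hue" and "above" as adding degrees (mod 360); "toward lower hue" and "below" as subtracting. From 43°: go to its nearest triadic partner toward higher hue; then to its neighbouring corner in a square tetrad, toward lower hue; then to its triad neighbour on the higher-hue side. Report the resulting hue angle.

193°

43 + 120 = 163°   (triadic ↑)
163 − 90 = 73°   (square ↓)
73 + 120 = 193°   (triadic ↑)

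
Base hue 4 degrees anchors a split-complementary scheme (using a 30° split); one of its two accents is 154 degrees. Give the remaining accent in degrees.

Split-complementary hues sit 30° either side of the complement.
Complement of the base 4°: 4 + 180 = 184°
The given accent 154° is 30° one side of 184°; the other accent sits 30° the other side: 184 + 30 = 214°

214°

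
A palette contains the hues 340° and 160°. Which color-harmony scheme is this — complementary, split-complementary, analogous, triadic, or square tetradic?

complementary

Sort the hues: 160°, 340°.
Successive gaps around the wheel: 180°, 180°.
Two hues 180° apart are complementary.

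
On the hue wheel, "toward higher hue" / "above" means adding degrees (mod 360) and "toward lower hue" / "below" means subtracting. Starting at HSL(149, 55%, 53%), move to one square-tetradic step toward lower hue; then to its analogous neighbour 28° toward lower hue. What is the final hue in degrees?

square ↓ −90°: 149 − 90 = 59°
analog 28° ↓ −28°: 59 − 28 = 31°

31°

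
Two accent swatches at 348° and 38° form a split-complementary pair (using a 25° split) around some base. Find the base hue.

The accents sit 25° either side of the complement, so the complement is their short-arc midpoint on the wheel.
Short-arc midpoint of 348° and 38°: 13°.
Base is 180° from the complement: 13 − 180 = -167 → -167 + 360 = 193°

193°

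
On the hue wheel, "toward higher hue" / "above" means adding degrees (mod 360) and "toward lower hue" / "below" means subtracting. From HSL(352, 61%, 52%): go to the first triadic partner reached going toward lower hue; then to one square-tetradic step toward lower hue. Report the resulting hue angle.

142°

triadic ↓ −120°: 352 − 120 = 232°
square ↓ −90°: 232 − 90 = 142°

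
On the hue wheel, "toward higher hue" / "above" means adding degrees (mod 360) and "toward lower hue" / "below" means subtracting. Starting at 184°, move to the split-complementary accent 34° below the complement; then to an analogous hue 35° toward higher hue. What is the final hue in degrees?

split-comp 34° ↓ +146°: 184 + 146 = 330°
analog 35° ↑ +35°: 330 + 35 = 365 → 365 − 360 = 5°

5°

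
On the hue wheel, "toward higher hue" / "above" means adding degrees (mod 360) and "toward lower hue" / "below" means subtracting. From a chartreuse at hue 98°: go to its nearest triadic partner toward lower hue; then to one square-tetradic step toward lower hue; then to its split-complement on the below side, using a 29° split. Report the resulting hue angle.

98 − 120 = -22 → -22 + 360 = 338°   (triadic ↓)
338 − 90 = 248°   (square ↓)
248 + 151 = 399 → 399 − 360 = 39°   (split-comp 29° ↓)

39°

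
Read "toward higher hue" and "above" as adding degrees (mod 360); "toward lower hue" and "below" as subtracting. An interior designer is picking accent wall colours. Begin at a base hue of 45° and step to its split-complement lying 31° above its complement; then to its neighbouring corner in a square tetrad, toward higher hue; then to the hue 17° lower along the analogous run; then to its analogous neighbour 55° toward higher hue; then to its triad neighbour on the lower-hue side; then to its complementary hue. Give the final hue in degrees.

84°

split-comp 31° ↑ +211°: 45 + 211 = 256°
square ↑ +90°: 256 + 90 = 346°
analog 17° ↓ −17°: 346 − 17 = 329°
analog 55° ↑ +55°: 329 + 55 = 384 → 384 − 360 = 24°
triadic ↓ −120°: 24 − 120 = -96 → -96 + 360 = 264°
complement +180°: 264 + 180 = 444 → 444 − 360 = 84°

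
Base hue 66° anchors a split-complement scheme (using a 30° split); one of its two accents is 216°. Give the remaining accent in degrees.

Split-complementary hues sit 30° either side of the complement.
Complement of the base 66°: 66 + 180 = 246°
The given accent 216° is 30° one side of 246°; the other accent sits 30° the other side: 246 + 30 = 276°

276°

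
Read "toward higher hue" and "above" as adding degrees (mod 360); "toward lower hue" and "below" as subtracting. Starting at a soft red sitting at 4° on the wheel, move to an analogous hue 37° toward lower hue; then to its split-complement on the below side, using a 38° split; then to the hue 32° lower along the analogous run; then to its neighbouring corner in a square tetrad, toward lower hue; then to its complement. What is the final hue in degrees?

4 − 37 = -33 → -33 + 360 = 327°   (analog 37° ↓)
327 + 142 = 469 → 469 − 360 = 109°   (split-comp 38° ↓)
109 − 32 = 77°   (analog 32° ↓)
77 − 90 = -13 → -13 + 360 = 347°   (square ↓)
347 + 180 = 527 → 527 − 360 = 167°   (complement)

167°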